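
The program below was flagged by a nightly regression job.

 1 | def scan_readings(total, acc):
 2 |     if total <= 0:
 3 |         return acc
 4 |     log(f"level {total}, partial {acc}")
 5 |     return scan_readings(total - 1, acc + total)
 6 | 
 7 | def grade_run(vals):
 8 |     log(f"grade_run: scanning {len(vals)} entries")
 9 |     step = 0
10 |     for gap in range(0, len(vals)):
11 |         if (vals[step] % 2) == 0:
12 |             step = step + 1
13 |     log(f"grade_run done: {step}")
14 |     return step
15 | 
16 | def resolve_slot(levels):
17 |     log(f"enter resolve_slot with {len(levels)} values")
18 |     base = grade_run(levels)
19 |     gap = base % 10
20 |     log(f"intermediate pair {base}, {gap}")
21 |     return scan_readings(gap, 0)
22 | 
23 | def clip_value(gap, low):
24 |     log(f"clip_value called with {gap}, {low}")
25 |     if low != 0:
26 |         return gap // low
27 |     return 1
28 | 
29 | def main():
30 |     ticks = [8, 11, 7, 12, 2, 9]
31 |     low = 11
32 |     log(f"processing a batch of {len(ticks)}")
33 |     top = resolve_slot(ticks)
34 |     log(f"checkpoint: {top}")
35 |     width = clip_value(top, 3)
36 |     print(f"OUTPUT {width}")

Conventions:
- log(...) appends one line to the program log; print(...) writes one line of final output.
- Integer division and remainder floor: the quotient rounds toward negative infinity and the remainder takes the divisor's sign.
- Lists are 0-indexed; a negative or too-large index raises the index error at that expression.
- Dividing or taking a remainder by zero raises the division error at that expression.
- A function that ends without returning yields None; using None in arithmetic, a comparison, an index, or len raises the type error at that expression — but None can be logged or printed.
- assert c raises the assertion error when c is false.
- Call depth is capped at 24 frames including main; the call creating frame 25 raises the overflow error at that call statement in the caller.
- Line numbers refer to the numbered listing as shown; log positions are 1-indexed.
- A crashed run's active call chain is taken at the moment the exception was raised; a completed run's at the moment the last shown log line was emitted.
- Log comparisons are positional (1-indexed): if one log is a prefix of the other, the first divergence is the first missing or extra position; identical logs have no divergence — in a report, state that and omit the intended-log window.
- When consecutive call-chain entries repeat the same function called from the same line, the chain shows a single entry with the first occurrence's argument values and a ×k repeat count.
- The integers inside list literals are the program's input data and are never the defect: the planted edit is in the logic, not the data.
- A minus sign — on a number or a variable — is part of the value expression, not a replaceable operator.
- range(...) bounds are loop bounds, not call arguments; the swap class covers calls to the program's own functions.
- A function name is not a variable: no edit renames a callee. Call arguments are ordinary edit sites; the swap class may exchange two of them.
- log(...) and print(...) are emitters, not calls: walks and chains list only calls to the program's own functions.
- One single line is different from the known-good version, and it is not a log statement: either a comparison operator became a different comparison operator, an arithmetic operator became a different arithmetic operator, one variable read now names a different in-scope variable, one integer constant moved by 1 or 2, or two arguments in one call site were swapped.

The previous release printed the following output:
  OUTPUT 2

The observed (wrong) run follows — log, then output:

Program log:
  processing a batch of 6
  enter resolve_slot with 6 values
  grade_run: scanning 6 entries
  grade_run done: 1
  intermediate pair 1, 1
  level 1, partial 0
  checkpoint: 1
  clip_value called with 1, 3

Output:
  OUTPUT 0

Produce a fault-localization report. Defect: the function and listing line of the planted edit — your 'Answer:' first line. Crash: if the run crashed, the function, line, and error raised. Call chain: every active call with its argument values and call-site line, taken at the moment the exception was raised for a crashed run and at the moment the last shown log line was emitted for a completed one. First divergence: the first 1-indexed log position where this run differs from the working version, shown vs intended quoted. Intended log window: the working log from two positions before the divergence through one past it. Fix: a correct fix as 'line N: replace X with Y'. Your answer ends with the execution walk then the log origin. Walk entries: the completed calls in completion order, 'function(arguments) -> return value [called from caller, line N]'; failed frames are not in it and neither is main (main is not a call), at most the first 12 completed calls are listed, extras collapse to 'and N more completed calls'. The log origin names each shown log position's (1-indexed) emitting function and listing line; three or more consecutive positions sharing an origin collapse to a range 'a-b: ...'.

Answer: the defect is in grade_run at line 11.
Core observation: Log line 4 is where behavior first shows: 'grade_run done: 1' appears instead of 'grade_run done: 3'.
Call chain: main -> clip_value(1, 3) (called at line 35).
First divergence: position 4 — the shown line 'grade_run done: 1' should read 'grade_run done: 3'.
Intended log window:
  2: enter resolve_slot with 6 values
  3: grade_run: scanning 6 entries
  4: grade_run done: 3
  5: intermediate pair 3, 3
Execution walk:
  grade_run([8, 11, 7, 12, 2, 9]) -> 1  [called from resolve_slot, line 18]
  scan_readings(0, 1) -> 1  [called from scan_readings, line 5]
  scan_readings(1, 0) -> 1  [called from resolve_slot, line 21]
  resolve_slot([8, 11, 7, 12, 2, 9]) -> 1  [called from main, line 33]
  clip_value(1, 3) -> 0  [called from main, line 35]
Log origins:
  1: emitted by main (line 32)
  2: emitted by resolve_slot (line 17)
  3: emitted by grade_run (line 8)
  4: emitted by grade_run (line 13)
  5: emitted by resolve_slot (line 20)
  6: emitted by scan_readings (line 4)
  7: emitted by main (line 34)
  8: emitted by clip_value (line 24)
A correct fix: line 11: replace `step` with `gap`.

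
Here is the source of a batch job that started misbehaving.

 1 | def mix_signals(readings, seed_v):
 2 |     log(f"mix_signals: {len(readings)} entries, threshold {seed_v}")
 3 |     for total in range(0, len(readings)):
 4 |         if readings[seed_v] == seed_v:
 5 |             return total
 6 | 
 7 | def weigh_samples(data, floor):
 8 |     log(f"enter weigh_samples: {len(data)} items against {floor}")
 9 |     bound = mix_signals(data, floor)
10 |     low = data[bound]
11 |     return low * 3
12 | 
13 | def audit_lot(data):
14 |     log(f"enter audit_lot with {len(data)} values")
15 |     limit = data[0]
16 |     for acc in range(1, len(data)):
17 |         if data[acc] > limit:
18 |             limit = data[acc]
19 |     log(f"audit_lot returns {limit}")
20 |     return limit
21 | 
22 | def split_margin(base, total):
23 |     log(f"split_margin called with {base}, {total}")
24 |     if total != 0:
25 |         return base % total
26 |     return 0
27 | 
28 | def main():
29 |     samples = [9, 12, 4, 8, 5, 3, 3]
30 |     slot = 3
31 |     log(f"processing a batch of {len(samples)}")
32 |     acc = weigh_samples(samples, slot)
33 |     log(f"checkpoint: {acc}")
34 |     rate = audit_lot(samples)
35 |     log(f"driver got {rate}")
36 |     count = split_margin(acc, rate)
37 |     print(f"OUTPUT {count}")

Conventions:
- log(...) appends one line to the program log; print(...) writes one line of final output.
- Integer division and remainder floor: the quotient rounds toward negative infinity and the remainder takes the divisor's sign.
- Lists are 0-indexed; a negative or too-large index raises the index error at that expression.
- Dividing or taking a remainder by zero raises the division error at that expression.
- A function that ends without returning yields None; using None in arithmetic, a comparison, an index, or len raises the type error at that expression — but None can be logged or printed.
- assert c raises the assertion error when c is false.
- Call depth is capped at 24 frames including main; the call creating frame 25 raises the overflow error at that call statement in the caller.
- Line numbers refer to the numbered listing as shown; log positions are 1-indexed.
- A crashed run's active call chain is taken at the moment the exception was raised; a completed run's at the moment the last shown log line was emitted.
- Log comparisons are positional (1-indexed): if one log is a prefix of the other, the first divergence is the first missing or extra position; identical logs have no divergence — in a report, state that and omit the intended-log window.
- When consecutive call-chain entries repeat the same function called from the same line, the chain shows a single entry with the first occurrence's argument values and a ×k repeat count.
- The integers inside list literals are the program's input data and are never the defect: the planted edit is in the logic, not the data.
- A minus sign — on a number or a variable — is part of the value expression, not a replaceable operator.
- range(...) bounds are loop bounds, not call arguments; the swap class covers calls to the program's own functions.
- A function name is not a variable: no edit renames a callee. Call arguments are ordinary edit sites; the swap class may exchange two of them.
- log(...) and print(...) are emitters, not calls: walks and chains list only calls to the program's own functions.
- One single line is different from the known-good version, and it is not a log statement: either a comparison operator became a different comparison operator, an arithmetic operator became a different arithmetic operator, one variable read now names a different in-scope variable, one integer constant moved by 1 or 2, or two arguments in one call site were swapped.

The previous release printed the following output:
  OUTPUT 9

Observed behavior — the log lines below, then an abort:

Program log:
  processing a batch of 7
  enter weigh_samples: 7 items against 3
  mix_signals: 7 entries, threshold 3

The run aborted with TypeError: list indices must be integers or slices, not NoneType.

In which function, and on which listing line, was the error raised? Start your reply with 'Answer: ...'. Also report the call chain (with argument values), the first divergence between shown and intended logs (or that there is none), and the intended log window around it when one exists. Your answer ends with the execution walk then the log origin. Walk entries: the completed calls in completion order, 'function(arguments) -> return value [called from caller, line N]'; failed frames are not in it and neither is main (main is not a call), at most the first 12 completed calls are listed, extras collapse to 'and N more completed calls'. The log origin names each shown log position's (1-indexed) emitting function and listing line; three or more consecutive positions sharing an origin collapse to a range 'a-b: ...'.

Answer: the error was raised in weigh_samples, line 10.
The tell: The faulty run's log stops after 3 lines; the working version's next line would be 'checkpoint: 9'.
Call chain: main -> weigh_samples([9, 12, 4, 8, 5, 3, 3], 3) (called at line 32).
First divergence: position 4 — the faulty run's log ends after 3 lines; the working version continues with 'checkpoint: 9'.
Intended log window:
  2: enter weigh_samples: 7 items against 3
  3: mix_signals: 7 entries, threshold 3
  4: checkpoint: 9
  5: enter audit_lot with 7 values
Execution walk:
  mix_signals([9, 12, 4, 8, 5, 3, 3], 3) -> None  [called from weigh_samples, line 9]
Origin of each log line:
  1: emitted by main (line 31)
  2: emitted by weigh_samples (line 8)
  3: emitted by mix_signals (line 2)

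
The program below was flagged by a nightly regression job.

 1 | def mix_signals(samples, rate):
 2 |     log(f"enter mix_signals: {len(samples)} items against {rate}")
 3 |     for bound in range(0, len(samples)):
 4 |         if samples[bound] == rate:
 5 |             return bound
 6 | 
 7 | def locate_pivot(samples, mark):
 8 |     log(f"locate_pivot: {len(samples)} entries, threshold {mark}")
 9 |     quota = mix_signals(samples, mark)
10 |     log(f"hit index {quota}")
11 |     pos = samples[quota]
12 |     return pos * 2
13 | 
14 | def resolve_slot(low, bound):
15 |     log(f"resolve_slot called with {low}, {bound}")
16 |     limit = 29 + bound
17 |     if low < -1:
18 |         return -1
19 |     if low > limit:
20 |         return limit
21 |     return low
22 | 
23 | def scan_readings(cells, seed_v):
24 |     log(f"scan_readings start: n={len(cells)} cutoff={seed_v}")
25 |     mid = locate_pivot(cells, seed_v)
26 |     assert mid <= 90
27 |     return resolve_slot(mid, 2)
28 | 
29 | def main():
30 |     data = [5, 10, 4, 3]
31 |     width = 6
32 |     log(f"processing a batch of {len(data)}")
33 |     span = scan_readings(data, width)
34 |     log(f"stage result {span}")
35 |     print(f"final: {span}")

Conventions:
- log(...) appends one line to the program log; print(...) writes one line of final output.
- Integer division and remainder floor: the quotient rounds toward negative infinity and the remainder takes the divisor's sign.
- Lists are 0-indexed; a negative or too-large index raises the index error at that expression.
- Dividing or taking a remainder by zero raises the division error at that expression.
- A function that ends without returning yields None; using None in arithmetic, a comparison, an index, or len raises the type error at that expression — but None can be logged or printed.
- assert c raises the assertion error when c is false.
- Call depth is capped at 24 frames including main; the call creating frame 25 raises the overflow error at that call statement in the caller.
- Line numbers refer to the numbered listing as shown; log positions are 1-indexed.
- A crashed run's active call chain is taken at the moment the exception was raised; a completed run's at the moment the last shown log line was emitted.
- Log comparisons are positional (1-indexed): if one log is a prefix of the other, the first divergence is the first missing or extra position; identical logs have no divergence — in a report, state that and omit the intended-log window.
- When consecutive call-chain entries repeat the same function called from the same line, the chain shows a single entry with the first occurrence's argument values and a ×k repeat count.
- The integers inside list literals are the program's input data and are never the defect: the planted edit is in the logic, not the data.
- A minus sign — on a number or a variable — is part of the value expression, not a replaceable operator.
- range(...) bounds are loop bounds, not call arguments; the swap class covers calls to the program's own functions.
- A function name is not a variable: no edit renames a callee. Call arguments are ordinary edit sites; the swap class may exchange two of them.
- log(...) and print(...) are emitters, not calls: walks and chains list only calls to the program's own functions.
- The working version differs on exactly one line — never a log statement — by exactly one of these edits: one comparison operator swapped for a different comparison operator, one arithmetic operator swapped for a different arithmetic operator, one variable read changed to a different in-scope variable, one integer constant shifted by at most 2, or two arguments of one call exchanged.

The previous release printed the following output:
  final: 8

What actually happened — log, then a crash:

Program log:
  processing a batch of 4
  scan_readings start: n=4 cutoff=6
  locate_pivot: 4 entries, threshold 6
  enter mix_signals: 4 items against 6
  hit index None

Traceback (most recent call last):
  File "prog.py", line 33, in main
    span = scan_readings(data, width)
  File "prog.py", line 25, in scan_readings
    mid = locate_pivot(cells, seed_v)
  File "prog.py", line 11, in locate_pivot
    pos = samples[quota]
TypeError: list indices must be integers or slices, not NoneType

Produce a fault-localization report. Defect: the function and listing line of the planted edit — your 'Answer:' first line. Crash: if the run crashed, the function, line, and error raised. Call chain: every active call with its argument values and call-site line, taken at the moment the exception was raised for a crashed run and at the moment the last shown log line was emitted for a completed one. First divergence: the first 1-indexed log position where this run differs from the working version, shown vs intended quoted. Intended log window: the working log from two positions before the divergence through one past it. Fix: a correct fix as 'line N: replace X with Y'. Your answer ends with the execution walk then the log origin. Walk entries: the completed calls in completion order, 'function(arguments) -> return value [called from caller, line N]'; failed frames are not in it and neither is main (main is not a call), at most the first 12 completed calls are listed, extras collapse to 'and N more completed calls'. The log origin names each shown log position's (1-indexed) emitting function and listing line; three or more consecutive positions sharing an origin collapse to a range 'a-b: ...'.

Answer: the defect is in main at line 31.
Key fact: Everything matches until log position 2, which reads 'scan_readings start: n=4 cutoff=6' in place of 'scan_readings start: n=4 cutoff=4'.
Crash: locate_pivot, line 11, TypeError.
Call chain: main -> scan_readings([5, 10, 4, 3], 6) (called at line 33) -> locate_pivot([5, 10, 4, 3], 6) (called at line 25).
First divergence: position 2 — shown 'scan_readings start: n=4 cutoff=6', intended 'scan_readings start: n=4 cutoff=4'.
Intended log window:
  1: processing a batch of 4
  2: scan_readings start: n=4 cutoff=4
  3: locate_pivot: 4 entries, threshold 4
Execution walk:
  mix_signals([5, 10, 4, 3], 6) -> None  [called from locate_pivot, line 9]
Log origin:
  1: from main, line 32
  2: from scan_readings, line 24
  3: from locate_pivot, line 8
  4: from mix_signals, line 2
  5: from locate_pivot, line 10
A correct fix: line 31: replace `6` with `4`.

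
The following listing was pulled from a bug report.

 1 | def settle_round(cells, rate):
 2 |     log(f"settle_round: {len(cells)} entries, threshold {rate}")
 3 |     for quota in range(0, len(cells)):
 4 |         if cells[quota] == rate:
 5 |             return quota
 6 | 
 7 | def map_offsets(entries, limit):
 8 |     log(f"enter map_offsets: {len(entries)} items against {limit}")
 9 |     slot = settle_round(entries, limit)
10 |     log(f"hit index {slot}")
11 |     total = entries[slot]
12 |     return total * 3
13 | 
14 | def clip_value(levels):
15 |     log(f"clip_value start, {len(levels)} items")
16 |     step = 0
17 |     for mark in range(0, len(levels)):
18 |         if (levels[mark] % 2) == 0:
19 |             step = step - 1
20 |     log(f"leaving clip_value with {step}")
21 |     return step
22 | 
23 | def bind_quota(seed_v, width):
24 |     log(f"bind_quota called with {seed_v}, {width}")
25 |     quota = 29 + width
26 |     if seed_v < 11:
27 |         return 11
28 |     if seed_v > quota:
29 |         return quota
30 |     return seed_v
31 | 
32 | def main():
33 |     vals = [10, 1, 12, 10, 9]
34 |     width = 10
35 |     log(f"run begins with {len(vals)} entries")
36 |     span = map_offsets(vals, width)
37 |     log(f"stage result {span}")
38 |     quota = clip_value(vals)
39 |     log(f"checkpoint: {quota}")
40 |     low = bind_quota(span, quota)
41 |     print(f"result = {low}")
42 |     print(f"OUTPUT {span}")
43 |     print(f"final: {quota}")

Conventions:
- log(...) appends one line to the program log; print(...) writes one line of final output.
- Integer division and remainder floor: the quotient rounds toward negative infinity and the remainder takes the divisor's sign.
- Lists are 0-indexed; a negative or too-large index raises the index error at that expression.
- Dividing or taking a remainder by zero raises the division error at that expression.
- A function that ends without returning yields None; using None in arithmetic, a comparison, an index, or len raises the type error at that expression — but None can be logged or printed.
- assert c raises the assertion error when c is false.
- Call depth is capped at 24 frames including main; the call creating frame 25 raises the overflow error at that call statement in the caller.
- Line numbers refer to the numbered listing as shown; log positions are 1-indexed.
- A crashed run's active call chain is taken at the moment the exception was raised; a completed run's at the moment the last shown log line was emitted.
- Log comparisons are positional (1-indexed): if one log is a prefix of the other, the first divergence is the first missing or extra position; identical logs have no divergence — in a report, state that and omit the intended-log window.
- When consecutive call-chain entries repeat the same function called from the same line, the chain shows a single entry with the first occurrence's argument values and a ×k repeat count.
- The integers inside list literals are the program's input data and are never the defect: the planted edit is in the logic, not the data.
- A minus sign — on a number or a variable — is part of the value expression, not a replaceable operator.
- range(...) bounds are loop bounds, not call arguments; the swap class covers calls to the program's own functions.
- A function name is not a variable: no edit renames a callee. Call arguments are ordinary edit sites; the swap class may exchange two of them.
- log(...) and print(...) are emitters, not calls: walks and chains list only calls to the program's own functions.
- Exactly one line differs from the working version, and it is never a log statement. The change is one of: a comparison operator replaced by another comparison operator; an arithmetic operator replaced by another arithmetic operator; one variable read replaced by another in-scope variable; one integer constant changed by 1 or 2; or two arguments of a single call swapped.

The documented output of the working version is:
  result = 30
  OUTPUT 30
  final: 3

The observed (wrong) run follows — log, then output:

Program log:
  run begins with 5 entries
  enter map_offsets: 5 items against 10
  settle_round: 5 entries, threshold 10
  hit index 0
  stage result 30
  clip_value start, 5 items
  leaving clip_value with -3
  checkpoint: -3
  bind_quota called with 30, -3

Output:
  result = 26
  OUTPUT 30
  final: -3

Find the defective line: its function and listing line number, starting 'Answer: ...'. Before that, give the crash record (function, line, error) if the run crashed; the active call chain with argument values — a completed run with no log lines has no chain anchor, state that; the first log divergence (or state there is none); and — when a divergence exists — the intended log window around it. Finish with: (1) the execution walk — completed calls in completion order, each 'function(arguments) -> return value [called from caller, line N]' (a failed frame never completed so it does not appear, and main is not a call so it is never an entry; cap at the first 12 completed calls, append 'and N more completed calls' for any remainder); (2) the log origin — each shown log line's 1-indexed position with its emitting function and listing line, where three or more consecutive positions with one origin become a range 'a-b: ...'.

Answer: the defect is in clip_value at line 19.
Key fact: The log first diverges at position 7: the faulty run prints 'leaving clip_value with -3' where the working version prints 'leaving clip_value with 3'.
Call chain: main -> bind_quota(30, -3) (called at line 40).
First divergence: at position 7 the run shows 'leaving clip_value with -3' where the working version logs 'leaving clip_value with 3'.
Intended log window:
  5: stage result 30
  6: clip_value start, 5 items
  7: leaving clip_value with 3
  8: checkpoint: 3
Execution walk:
  settle_round([10, 1, 12, 10, 9], 10) -> 0  [called from map_offsets, line 9]
  map_offsets([10, 1, 12, 10, 9], 10) -> 30  [called from main, line 36]
  clip_value([10, 1, 12, 10, 9]) -> -3  [called from main, line 38]
  bind_quota(30, -3) -> 26  [called from main, line 40]
Log origins:
  1: emitted by main (line 35)
  2: emitted by map_offsets (line 8)
  3: emitted by settle_round (line 2)
  4: emitted by map_offsets (line 10)
  5: emitted by main (line 37)
  6: emitted by clip_value (line 15)
  7: emitted by clip_value (line 20)
  8: emitted by main (line 39)
  9: emitted by bind_quota (line 24)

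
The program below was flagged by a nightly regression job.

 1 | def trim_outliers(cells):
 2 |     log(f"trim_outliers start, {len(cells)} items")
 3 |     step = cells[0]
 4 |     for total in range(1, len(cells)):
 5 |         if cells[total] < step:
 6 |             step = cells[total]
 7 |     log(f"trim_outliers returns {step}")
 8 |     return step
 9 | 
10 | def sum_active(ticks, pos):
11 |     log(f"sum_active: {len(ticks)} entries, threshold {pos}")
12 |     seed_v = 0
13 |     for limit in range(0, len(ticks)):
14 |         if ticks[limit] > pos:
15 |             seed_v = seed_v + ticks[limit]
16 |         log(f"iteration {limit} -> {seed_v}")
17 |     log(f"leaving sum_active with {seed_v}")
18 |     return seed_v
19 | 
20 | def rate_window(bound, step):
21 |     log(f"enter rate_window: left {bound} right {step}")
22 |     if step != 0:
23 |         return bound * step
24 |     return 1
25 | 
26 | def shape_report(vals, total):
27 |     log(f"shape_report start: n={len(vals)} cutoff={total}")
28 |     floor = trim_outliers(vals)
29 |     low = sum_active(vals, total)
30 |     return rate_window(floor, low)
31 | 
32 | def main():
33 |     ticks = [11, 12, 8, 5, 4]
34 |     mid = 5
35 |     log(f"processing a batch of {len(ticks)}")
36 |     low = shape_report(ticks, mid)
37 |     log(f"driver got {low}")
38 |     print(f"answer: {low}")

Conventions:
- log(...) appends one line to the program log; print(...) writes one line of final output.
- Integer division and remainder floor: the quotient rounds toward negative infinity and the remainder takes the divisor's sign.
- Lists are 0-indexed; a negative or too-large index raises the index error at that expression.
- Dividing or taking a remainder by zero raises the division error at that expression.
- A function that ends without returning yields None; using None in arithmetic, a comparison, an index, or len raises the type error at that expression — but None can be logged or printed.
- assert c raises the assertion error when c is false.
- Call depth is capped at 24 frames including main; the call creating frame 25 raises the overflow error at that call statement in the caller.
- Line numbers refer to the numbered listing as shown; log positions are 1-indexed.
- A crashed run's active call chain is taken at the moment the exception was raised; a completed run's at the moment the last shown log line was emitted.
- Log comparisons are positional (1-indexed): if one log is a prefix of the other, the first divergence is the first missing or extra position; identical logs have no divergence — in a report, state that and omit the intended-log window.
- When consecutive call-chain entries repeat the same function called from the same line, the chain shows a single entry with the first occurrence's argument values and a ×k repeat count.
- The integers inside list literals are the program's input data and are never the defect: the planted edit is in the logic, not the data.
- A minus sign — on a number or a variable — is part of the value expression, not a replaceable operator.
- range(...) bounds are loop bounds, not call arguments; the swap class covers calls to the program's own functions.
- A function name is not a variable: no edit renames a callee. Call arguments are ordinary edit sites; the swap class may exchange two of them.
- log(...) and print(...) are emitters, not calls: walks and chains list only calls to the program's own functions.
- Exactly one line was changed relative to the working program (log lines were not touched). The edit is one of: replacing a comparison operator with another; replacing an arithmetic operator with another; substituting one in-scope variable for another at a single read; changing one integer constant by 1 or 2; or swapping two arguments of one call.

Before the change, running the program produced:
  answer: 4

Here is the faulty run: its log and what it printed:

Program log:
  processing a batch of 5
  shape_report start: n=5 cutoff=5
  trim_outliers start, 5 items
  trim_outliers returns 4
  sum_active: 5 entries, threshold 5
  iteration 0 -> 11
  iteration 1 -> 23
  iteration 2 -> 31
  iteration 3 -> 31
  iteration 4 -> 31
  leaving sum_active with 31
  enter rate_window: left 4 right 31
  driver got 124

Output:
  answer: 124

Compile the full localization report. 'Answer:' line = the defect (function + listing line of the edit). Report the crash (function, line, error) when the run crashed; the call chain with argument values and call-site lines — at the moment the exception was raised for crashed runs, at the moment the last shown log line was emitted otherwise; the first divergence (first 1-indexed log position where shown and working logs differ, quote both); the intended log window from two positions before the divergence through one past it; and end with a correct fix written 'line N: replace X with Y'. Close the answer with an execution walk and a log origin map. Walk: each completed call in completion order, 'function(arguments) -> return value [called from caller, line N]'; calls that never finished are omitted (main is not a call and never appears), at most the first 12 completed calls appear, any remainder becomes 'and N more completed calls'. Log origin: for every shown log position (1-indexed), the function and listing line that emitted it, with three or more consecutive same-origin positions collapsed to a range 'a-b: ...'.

Answer: the defect is in rate_window at line 23.
Core observation: Log line 13 is where behavior first shows: 'driver got 124' appears instead of 'driver got 4'.
Call chain: main.
First divergence: position 13; shown 'driver got 124' vs intended 'driver got 4'.
Intended log window:
  11: leaving sum_active with 31
  12: enter rate_window: left 4 right 31
  13: driver got 4
Execution walk:
  trim_outliers([11, 12, 8, 5, 4]) -> 4  [called from shape_report, line 28]
  sum_active([11, 12, 8, 5, 4], 5) -> 31  [called from shape_report, line 29]
  rate_window(4, 31) -> 124  [called from shape_report, line 30]
  shape_report([11, 12, 8, 5, 4], 5) -> 124  [called from main, line 36]
Log line origins:
  1: from main, line 35
  2: from shape_report, line 27
  3: from trim_outliers, line 2
  4: from trim_outliers, line 7
  5: from sum_active, line 11
  6-10: from sum_active, line 16
  11: from sum_active, line 17
  12: from rate_window, line 21
  13: from main, line 37
A correct fix: line 23: replace `*` with `%`.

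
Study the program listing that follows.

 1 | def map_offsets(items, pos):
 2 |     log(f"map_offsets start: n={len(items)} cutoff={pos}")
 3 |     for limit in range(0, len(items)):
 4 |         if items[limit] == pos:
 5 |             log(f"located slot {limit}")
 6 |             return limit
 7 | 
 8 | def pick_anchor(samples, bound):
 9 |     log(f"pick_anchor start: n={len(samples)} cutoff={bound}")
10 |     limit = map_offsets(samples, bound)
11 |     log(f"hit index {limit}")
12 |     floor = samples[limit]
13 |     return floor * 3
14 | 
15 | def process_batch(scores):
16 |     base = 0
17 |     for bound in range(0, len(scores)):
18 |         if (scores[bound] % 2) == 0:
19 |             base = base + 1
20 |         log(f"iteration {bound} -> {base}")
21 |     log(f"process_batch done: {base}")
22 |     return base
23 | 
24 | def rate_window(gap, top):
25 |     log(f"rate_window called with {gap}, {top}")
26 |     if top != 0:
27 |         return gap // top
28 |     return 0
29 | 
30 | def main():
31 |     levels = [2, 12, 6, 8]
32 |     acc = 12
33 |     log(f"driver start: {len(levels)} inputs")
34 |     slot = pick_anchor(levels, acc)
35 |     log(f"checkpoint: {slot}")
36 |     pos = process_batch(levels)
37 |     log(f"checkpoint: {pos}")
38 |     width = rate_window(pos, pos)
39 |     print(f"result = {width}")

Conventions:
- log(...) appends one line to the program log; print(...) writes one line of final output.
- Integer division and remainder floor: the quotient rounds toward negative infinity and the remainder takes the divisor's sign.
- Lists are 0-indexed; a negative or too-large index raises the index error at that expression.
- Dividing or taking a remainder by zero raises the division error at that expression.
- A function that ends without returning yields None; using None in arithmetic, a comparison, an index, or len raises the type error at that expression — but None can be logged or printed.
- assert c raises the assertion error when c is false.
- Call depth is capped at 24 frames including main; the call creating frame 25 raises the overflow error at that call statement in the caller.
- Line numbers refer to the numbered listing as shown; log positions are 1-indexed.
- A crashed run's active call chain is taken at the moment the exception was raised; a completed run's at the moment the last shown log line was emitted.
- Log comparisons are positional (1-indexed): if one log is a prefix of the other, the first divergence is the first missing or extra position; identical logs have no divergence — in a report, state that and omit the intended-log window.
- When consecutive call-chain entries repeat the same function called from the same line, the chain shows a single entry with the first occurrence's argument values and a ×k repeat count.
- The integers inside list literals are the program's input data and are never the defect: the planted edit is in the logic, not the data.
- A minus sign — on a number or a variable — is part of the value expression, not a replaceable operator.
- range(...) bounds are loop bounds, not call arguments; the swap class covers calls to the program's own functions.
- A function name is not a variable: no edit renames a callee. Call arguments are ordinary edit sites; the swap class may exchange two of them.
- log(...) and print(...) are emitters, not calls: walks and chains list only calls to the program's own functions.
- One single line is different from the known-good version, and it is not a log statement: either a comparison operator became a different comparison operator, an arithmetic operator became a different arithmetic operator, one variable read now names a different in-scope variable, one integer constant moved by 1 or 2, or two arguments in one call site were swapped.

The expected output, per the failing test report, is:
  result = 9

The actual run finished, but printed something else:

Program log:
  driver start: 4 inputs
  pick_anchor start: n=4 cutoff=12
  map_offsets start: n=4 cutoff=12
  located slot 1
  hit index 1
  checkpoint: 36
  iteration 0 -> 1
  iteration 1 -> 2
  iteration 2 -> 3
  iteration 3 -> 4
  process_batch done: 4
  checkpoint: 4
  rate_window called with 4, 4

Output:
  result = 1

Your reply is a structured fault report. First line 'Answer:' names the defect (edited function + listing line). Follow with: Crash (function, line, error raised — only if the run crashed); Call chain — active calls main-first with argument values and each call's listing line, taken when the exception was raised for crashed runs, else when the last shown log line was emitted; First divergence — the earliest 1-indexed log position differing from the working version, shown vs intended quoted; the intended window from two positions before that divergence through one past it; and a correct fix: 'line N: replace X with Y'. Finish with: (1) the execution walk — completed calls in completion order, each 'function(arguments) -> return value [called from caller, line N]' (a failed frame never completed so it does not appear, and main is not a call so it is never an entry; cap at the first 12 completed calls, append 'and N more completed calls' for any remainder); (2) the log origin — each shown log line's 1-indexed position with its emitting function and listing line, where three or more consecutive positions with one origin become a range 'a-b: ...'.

Answer: the defect is in main at line 38.
The tell: At log position 13 the runs split — shown 'rate_window called with 4, 4', but the working version logs 'rate_window called with 36, 4'.
Call chain: main -> rate_window(4, 4) (called at line 38).
First divergence: position 13 — the shown line 'rate_window called with 4, 4' should read 'rate_window called with 36, 4'.
Intended log window:
  11: process_batch done: 4
  12: checkpoint: 4
  13: rate_window called with 36, 4
Execution walk:
  map_offsets([2, 12, 6, 8], 12) -> 1  [called from pick_anchor, line 10]
  pick_anchor([2, 12, 6, 8], 12) -> 36  [called from main, line 34]
  process_batch([2, 12, 6, 8]) -> 4  [called from main, line 36]
  rate_window(4, 4) -> 1  [called from main, line 38]
Log origins:
  1: emitted by main (line 33)
  2: emitted by pick_anchor (line 9)
  3: emitted by map_offsets (line 2)
  4: emitted by map_offsets (line 5)
  5: emitted by pick_anchor (line 11)
  6: emitted by main (line 35)
  7-10: emitted by process_batch (line 20)
  11: emitted by process_batch (line 21)
  12: emitted by main (line 37)
  13: emitted by rate_window (line 25)
A correct fix: line 38: replace `rate_window(pos, pos)` with `rate_window(slot, pos)`.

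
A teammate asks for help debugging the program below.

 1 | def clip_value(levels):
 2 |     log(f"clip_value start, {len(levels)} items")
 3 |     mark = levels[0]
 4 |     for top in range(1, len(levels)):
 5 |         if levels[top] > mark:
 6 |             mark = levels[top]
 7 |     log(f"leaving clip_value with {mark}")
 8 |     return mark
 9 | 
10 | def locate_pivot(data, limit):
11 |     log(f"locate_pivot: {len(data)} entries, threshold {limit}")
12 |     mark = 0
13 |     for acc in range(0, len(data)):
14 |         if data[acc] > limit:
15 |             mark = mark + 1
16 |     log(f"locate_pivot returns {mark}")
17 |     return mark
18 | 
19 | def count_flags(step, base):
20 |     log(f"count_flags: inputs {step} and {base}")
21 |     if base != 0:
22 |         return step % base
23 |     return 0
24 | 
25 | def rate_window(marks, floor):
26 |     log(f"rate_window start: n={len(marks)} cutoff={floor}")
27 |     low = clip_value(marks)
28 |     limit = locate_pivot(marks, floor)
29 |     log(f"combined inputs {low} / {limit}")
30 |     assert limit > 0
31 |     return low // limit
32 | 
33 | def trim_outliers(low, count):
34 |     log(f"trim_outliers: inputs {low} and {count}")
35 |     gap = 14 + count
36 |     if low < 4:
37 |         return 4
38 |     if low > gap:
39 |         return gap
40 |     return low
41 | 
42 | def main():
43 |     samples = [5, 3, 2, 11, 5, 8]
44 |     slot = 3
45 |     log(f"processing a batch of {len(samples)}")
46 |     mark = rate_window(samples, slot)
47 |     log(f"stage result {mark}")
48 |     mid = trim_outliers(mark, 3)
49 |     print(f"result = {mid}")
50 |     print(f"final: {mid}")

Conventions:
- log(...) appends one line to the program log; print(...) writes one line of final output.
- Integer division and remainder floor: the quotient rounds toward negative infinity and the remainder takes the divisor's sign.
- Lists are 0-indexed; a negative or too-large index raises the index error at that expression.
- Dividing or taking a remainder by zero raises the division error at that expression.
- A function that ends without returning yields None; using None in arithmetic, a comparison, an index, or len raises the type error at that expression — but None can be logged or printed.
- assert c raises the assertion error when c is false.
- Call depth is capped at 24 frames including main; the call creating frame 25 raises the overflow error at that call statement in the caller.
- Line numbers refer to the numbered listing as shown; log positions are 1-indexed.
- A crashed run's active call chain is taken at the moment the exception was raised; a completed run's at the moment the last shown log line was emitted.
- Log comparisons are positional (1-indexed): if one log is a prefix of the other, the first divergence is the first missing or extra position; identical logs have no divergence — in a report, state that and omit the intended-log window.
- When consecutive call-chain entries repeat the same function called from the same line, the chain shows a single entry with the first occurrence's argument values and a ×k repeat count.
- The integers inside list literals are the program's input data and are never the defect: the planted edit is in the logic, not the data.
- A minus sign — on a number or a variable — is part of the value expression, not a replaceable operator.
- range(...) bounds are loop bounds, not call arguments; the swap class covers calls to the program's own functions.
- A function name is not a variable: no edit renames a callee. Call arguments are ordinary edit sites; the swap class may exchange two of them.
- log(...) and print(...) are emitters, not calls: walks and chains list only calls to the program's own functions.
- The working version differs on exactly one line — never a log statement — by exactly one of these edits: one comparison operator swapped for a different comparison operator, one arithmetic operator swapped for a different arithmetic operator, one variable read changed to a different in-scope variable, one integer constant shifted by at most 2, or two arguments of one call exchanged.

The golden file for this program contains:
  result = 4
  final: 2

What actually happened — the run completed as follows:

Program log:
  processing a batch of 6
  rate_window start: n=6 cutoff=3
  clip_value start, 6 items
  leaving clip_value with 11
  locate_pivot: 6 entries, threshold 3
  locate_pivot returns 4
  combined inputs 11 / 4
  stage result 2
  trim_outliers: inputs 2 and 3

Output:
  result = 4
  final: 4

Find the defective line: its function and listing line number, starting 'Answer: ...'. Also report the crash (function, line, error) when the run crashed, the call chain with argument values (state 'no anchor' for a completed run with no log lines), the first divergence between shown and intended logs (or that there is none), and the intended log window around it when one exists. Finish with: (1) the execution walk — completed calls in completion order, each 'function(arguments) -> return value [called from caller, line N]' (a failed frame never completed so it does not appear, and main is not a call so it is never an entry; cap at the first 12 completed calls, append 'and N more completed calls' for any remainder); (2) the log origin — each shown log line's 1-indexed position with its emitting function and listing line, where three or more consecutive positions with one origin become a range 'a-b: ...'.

Answer: the defect is in main at line 50.
Key fact: The logs agree in full; only the final output differs.
Call chain: main -> trim_outliers(2, 3) (called at line 48).
First divergence: there is none — every log position agrees.
Execution walk:
  clip_value([5, 3, 2, 11, 5, 8]) -> 11  [called from rate_window, line 27]
  locate_pivot([5, 3, 2, 11, 5, 8], 3) -> 4  [called from rate_window, line 28]
  rate_window([5, 3, 2, 11, 5, 8], 3) -> 2  [called from main, line 46]
  trim_outliers(2, 3) -> 4  [called from main, line 48]
Log line origins:
  1: logged in main at line 45
  2: logged in rate_window at line 26
  3: logged in clip_value at line 2
  4: logged in clip_value at line 7
  5: logged in locate_pivot at line 11
  6: logged in locate_pivot at line 16
  7: logged in rate_window at line 29
  8: logged in main at line 47
  9: logged in trim_outliers at line 34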